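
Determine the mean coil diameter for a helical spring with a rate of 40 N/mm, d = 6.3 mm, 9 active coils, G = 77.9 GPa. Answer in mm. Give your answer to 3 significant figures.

34.9 mm

D = (Gd⁴/(8N_a·k))^(1/3) = (77.9×10³·6.3⁴/(8·9·40))^(1/3)
  = (42609.6)^(1/3) = 34.9276 mm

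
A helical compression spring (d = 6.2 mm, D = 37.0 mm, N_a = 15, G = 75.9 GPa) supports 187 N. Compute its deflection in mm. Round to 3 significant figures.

k = Gd⁴/(8D³N_a) = (75.9×10³)(6.2⁴)/(8·37.0³·15) = 18.451 N/mm
δ = F/k = 187 / 18.451 = 10.135 mm

10.1 mm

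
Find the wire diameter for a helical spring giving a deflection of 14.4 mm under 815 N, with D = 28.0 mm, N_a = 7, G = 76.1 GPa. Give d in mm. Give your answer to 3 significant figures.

Required rate k = F/δ = 815/14.4 = 56.597 N/mm
d = (8D³N_a·k / G)^(1/4) = (8·28.0³·7·56.597 / (76.1×10³))^0.25
  = (914.27)^0.25 = 5.4988 mm

5.50 mm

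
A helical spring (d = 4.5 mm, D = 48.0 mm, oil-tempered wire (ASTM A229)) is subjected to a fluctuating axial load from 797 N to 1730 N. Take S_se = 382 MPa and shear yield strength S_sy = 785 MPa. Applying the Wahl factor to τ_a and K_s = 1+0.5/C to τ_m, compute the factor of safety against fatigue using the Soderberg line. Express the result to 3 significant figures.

C = D/d = 48.0/4.5 = 10.6667; K_W = (4C−1)/(4C−4)+0.615/C = 1.1352; K_s = 1+0.5/C = 1.0469
F_a = (F_max−F_min)/2 = 466.5 N; F_m = (F_max+F_min)/2 = 1263.5 N
τ_a = K_W·8F_aD/(πd³) = 1.1352 × 625.74 = 710.37 MPa
τ_m = K_s·8F_mD/(πd³) = 1.0469 × 1694.8 = 1774.2 MPa
Soderberg: 1/n_f = τ_a/S_se + τ_m/S_sy = 710.37/382 + 1774.2/785 = 1.85961 + 2.26019 = 4.1198
n_f = 1/4.1198 = 0.2427

0.243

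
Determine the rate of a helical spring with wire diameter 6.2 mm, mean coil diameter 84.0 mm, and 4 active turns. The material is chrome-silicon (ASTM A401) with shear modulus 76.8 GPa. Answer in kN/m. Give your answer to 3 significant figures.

5.98 kN/m

k = Gd⁴/(8D³N_a) = (76.8×10³ × 6.2⁴) / (8 × 84.0³ × 4)
  = 1.13482e+08 / 1.89665e+07 = 5.9833 N/mm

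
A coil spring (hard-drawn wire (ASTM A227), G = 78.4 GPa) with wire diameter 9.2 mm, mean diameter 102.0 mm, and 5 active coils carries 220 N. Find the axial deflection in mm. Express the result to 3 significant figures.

k = Gd⁴/(8D³N_a) = (78.4×10³)(9.2⁴)/(8·102.0³·5) = 13.231 N/mm
δ = F/k = 220 / 13.231 = 16.627 mm

16.6 mm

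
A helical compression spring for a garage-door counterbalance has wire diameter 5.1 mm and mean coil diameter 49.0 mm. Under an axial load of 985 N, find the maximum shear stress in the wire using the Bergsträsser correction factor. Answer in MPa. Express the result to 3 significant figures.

1060 MPa

Spring index C = D/d = 49.0/5.1 = 9.6078
K_B = (4C+2)/(4C−3) = 40.431/35.431 = 1.1411
τ₀ = 8FD/(πd³) = 8·985·49.0/(π·5.1³) = 386120/416.74 = 926.54 MPa
τ_max = K·τ₀ = 1.1411 × 926.54 = 1057.3 MPa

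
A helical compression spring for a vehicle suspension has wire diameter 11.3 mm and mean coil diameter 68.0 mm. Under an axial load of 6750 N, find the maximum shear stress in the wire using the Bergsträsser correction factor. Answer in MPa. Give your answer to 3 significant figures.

Spring index C = D/d = 68.0/11.3 = 6.0177
K_B = (4C+2)/(4C−3) = 26.071/21.071 = 1.2373
τ₀ = 8FD/(πd³) = 8·6750·68.0/(π·11.3³) = 3.672e+06/4533 = 810.06 MPa
τ_max = K·τ₀ = 1.2373 × 810.06 = 1002.3 MPa

1000 MPa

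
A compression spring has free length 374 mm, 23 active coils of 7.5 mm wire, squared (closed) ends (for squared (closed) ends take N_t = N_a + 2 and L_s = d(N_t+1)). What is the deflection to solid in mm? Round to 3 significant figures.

N_t = 25; L_s = 7.5·26 = 195 mm
δ_solid = L₀ − L_s = 374 − 195 = 179 mm

179 mm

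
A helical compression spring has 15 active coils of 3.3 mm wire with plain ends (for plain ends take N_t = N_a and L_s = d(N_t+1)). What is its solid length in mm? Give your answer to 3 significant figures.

plain ends: N_t = N_a = 15
L_s = d·(N_t+1) = 3.3 × 16 = 52.8 mm

52.8 mm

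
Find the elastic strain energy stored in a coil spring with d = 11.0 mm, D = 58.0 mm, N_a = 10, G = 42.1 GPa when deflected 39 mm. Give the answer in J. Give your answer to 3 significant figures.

k = Gd⁴/(8D³N_a) = (42.1×10³)(11.0⁴)/(8·58.0³·10) = 39.489 N/mm
U = ½kδ² = 0.5 × 39.489 × 39² = 30032 N·mm = 30.032 J

30.0 J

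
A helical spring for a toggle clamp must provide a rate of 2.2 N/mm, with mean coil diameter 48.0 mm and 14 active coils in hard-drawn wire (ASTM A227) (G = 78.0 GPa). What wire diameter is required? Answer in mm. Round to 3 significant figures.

d = (8D³N_a·k / G)^(1/4) = (8·48.0³·14·2.2 / (78.0×10³))^0.25
  = (349.36)^0.25 = 4.3233 mm

4.32 mm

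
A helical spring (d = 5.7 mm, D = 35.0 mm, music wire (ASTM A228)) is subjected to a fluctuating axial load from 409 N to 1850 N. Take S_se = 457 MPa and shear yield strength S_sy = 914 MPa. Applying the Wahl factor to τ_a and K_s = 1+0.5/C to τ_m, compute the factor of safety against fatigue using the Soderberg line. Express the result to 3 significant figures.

C = D/d = 35.0/5.7 = 6.1404; K_W = (4C−1)/(4C−4)+0.615/C = 1.2461; K_s = 1+0.5/C = 1.0814
F_a = (F_max−F_min)/2 = 720.5 N; F_m = (F_max+F_min)/2 = 1129.5 N
τ_a = K_W·8F_aD/(πd³) = 1.2461 × 346.75 = 432.07 MPa
τ_m = K_s·8F_mD/(πd³) = 1.0814 × 543.59 = 587.85 MPa
Soderberg: 1/n_f = τ_a/S_se + τ_m/S_sy = 432.07/457 + 587.85/914 = 0.94546 + 0.64316 = 1.5886
n_f = 1/1.5886 = 0.6295

0.629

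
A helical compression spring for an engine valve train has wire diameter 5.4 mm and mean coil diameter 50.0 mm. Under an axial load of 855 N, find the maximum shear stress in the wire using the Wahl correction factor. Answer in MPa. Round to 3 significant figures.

800 MPa

Spring index C = D/d = 50.0/5.4 = 9.2593
K_W = (4C−1)/(4C−4) + 0.615/C = 36.037/33.037 + 0.0664 = 1.1572
τ₀ = 8FD/(πd³) = 8·855·50.0/(π·5.4³) = 342000/494.69 = 691.35 MPa
τ_max = K·τ₀ = 1.1572 × 691.35 = 800.04 MPa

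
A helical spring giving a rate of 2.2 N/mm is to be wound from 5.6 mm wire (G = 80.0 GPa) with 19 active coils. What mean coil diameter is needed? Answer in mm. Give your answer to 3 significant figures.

D = (Gd⁴/(8N_a·k))^(1/3) = (80.0×10³·5.6⁴/(8·19·2.2))^(1/3)
  = (235275)^(1/3) = 61.7341 mm

61.7 mm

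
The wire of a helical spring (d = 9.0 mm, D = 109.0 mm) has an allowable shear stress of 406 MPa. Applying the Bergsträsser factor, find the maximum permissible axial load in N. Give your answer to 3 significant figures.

C = D/d = 109.0/9.0 = 12.1111
K_B = (4C+2)/(4C−3) = 50.444/45.444 = 1.1100
τ_max = K·8FD/(πd³) → F_max = τ_allow·πd³/(8DK)
F_max = 406·π·9.0³/(8·109.0·1.1100) = 9.2983e+05/967.94 = 960.63 N

961 N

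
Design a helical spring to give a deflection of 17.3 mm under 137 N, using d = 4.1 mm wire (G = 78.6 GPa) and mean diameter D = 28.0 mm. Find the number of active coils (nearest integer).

16

Required rate k = F/δ = 137/17.3 = 7.9191 N/mm
N_a = Gd⁴/(8D³k) = (78.6×10³ × 4.1⁴)/(8 × 28.0³ × 7.9191)
    = 2.22105e+07 / 1.39072e+06 = 15.97 → 16 coils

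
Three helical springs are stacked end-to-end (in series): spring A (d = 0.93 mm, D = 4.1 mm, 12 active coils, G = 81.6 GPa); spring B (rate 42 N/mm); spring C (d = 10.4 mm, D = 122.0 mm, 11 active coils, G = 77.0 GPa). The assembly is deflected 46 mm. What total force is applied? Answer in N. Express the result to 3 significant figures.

k_A = Gd⁴/(8D³N_a) = (81.6×10³)(0.93⁴)/(8·4.1³·12) = 9.2257 N/mm
k_C = Gd⁴/(8D³N_a) = (77.0×10³)(10.4⁴)/(8·122.0³·11) = 5.6372 N/mm
Series: 1/k_eq = 1/9.2257 + 1/42 + 1/5.6372 = 0.3096; k_eq = 3.23 N/mm
F = k_eq·δ = 3.23·46 = 148.58 N

149 N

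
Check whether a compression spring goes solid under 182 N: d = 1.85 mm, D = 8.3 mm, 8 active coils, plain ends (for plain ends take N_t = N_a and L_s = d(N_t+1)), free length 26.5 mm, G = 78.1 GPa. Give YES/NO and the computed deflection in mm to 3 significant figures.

NO, δ = 7.28 mm

k = Gd⁴/(8D³N_a) = (78.1×10³)(1.85⁴)/(8·8.3³·8) = 24.999 N/mm
N_t = 8; L_s = 1.85·9 = 16.65 mm; δ_solid = L₀ − L_s = 26.5 − 16.65 = 9.85 mm
δ = F/k = 182/24.999 = 7.2803 mm
δ < δ_solid → spring does not go solid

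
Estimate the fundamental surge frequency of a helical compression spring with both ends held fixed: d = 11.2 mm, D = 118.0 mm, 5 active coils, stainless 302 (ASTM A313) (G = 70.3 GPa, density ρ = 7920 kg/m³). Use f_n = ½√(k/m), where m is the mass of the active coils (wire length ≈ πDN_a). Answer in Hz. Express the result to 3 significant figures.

k = Gd⁴/(8D³N_a) = (70.3×10³)(11.2⁴)/(8·118.0³·5) = 16.831 N/mm = 16831 N/m
Wire length L = πDN_a = π·118.0·5 = 1853.5 mm
m = ρ·(πd²/4)·L = 7920 × 98.52×10⁻⁶ m² × 1.8535 m = 1.4463 kg
f_n = ½√(k/m) = 0.5·√(16831/1.4463) = 0.5·√(11638) = 53.939 Hz

53.9 Hz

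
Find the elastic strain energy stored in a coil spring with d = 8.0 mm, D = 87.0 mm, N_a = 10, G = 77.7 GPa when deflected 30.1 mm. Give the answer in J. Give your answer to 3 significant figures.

k = Gd⁴/(8D³N_a) = (77.7×10³)(8.0⁴)/(8·87.0³·10) = 6.0413 N/mm
U = ½kδ² = 0.5 × 6.0413 × 30.1² = 2736.8 N·mm = 2.7368 J

2.74 J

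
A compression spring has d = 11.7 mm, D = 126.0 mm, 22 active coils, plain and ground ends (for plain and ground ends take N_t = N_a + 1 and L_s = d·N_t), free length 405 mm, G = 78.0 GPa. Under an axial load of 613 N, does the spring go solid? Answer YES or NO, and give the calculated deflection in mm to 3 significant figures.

YES, δ = 148 mm

k = Gd⁴/(8D³N_a) = (78.0×10³)(11.7⁴)/(8·126.0³·22) = 4.1516 N/mm
N_t = 23; L_s = 11.7·23 = 269.1 mm; δ_solid = L₀ − L_s = 405 − 269.1 = 135.9 mm
δ = F/k = 613/4.1516 = 147.65 mm
δ ≥ δ_solid → spring goes solid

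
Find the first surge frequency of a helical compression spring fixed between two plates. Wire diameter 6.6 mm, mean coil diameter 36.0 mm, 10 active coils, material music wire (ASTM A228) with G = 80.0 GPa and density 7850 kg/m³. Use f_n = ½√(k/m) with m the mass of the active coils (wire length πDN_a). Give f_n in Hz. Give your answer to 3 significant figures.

183 Hz

k = Gd⁴/(8D³N_a) = (80.0×10³)(6.6⁴)/(8·36.0³·10) = 40.669 N/mm = 40669 N/m
Wire length L = πDN_a = π·36.0·10 = 1131 mm
m = ρ·(πd²/4)·L = 7850 × 34.212×10⁻⁶ m² × 1.131 m = 0.30374 kg
f_n = ½√(k/m) = 0.5·√(40669/0.30374) = 0.5·√(1.339e+05) = 182.96 Hz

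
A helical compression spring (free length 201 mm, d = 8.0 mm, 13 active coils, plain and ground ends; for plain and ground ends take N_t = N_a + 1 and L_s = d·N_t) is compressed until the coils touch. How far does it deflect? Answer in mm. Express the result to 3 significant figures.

89.0 mm

N_t = 14; L_s = 8.0·14 = 112 mm
δ_solid = L₀ − L_s = 201 − 112 = 89 mm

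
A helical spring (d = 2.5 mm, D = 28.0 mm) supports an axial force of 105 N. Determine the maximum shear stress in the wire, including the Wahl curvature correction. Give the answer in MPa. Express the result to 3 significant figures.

541 MPa

Spring index C = D/d = 28.0/2.5 = 11.2000
K_W = (4C−1)/(4C−4) + 0.615/C = 43.800/40.800 + 0.0549 = 1.1284
τ₀ = 8FD/(πd³) = 8·105·28.0/(π·2.5³) = 23520/49.087 = 479.15 MPa
τ_max = K·τ₀ = 1.1284 × 479.15 = 540.69 MPa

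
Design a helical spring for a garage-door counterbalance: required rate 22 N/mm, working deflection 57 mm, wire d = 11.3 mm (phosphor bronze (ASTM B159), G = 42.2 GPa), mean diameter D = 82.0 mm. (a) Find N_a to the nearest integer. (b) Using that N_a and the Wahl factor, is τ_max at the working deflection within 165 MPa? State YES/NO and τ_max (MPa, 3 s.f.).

N_a = Gd⁴/(8D³k) = (42.2×10³)(11.3⁴)/(8·82.0³·22) = 7.09 → N_a = 7
Actual rate k = Gd⁴/(8D³·7) = 22.284 N/mm
Working load F = kδ = 22.284·57 = 1270.2 N
C = 82.0/11.3 = 7.2566; K_W = (4C−1)/(4C−4)+0.615/C = 1.2046
τ_max = K_W·8FD/(πd³) = 1.2046·183.82 = 221.43 MPa
τ_max > 165 MPa → exceeds allowable

(a) 7 coils; (b) NO, τ_max = 221 MPa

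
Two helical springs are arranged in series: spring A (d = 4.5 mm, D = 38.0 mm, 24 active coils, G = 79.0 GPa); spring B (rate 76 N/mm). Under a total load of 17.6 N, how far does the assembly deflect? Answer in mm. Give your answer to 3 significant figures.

k_A = Gd⁴/(8D³N_a) = (79.0×10³)(4.5⁴)/(8·38.0³·24) = 3.0749 N/mm
Series: 1/k_eq = 1/3.0749 + 1/76 = 0.33838; k_eq = 2.9553 N/mm
δ = F/k_eq = 17.6/2.9553 = 5.9554 mm

5.96 mm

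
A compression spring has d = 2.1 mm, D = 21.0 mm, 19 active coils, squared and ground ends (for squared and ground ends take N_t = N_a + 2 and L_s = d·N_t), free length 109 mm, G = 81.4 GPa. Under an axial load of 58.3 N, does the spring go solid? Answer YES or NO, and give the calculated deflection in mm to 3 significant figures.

NO, δ = 51.8 mm

k = Gd⁴/(8D³N_a) = (81.4×10³)(2.1⁴)/(8·21.0³·19) = 1.1246 N/mm
N_t = 21; L_s = 2.1·21 = 44.1 mm; δ_solid = L₀ − L_s = 109 − 44.1 = 64.9 mm
δ = F/k = 58.3/1.1246 = 51.84 mm
δ < δ_solid → spring does not go solid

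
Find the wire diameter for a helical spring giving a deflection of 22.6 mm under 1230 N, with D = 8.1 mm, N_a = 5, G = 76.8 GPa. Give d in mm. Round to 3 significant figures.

1.97 mm

Required rate k = F/δ = 1230/22.6 = 54.425 N/mm
d = (8D³N_a·k / G)^(1/4) = (8·8.1³·5·54.425 / (76.8×10³))^0.25
  = (15.064)^0.25 = 1.9701 mm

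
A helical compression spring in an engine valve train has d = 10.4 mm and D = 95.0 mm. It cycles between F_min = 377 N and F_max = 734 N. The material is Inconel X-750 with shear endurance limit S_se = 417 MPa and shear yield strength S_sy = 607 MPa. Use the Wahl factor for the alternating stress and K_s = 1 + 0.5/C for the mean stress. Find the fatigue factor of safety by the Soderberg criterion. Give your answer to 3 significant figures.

3.18

C = D/d = 95.0/10.4 = 9.1346; K_W = (4C−1)/(4C−4)+0.615/C = 1.1595; K_s = 1+0.5/C = 1.0547
F_a = (F_max−F_min)/2 = 178.5 N; F_m = (F_max+F_min)/2 = 555.5 N
τ_a = K_W·8F_aD/(πd³) = 1.1595 × 38.389 = 44.513 MPa
τ_m = K_s·8F_mD/(πd³) = 1.0547 × 119.47 = 126.01 MPa
Soderberg: 1/n_f = τ_a/S_se + τ_m/S_sy = 44.513/417 + 126.01/607 = 0.10674 + 0.20759 = 0.31433
n_f = 1/0.31433 = 3.181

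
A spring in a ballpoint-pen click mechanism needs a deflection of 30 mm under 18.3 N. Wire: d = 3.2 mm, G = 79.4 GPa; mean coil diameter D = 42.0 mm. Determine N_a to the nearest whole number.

Required rate k = F/δ = 18.3/30 = 0.61 N/mm
N_a = Gd⁴/(8D³k) = (79.4×10³ × 3.2⁴)/(8 × 42.0³ × 0.61)
    = 8.32569e+06 / 361549 = 23.03 → 23 coils

23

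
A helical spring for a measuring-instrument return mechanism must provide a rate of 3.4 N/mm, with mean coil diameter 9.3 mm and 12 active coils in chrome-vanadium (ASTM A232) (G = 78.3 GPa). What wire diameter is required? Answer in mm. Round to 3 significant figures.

1.35 mm

d = (8D³N_a·k / G)^(1/4) = (8·9.3³·12·3.4 / (78.3×10³))^0.25
  = (3.353)^0.25 = 1.3532 mm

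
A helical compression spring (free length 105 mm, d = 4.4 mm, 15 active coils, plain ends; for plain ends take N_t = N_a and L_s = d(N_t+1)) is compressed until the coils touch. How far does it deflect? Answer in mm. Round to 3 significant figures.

34.6 mm

N_t = 15; L_s = 4.4·16 = 70.4 mm
δ_solid = L₀ − L_s = 105 − 70.4 = 34.6 mm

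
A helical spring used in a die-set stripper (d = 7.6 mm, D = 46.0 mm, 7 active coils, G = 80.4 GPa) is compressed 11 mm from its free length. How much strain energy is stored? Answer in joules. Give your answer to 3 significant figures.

2.98 J

k = Gd⁴/(8D³N_a) = (80.4×10³)(7.6⁴)/(8·46.0³·7) = 49.209 N/mm
U = ½kδ² = 0.5 × 49.209 × 11² = 2977.2 N·mm = 2.9772 J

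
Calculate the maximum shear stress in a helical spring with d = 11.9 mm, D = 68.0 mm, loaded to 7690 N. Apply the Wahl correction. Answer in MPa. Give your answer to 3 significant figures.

1000 MPa

Spring index C = D/d = 68.0/11.9 = 5.7143
K_W = (4C−1)/(4C−4) + 0.615/C = 21.857/18.857 + 0.1076 = 1.2667
τ₀ = 8FD/(πd³) = 8·7690·68.0/(π·11.9³) = 4.18336e+06/5294.1 = 790.2 MPa
τ_max = K·τ₀ = 1.2667 × 790.2 = 1001 MPa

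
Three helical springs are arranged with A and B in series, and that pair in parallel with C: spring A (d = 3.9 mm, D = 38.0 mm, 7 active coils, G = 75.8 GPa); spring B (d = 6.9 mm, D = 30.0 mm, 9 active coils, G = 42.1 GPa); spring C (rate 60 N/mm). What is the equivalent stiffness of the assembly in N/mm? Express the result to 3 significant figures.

65.1 N/mm

k_A = Gd⁴/(8D³N_a) = (75.8×10³)(3.9⁴)/(8·38.0³·7) = 5.7067 N/mm
k_B = Gd⁴/(8D³N_a) = (42.1×10³)(6.9⁴)/(8·30.0³·9) = 49.089 N/mm
Springs A,B series: k_AB = 1/(1/5.7067+1/49.089) = 5.1124 N/mm; parallel with C: k_eq = 5.1124+60 = 65.112 N/mm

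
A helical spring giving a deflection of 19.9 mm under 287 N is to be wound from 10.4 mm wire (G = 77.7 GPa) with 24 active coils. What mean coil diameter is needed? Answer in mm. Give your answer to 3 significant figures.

Required rate k = F/δ = 287/19.9 = 14.422 N/mm
D = (Gd⁴/(8N_a·k))^(1/3) = (77.7×10³·10.4⁴/(8·24·14.422))^(1/3)
  = (328265)^(1/3) = 68.9829 mm

69.0 mm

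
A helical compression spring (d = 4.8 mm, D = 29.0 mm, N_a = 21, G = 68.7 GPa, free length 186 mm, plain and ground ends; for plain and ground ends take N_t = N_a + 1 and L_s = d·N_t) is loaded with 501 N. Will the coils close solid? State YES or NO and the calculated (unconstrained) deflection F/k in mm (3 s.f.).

k = Gd⁴/(8D³N_a) = (68.7×10³)(4.8⁴)/(8·29.0³·21) = 8.9006 N/mm
N_t = 22; L_s = 4.8·22 = 105.6 mm; δ_solid = L₀ − L_s = 186 − 105.6 = 80.4 mm
δ = F/k = 501/8.9006 = 56.288 mm
δ < δ_solid → spring does not go solid

NO, δ = 56.3 mm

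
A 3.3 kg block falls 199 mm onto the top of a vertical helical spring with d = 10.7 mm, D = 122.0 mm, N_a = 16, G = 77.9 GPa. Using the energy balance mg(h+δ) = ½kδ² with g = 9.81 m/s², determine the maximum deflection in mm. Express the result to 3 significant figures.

k = Gd⁴/(8D³N_a) = (77.9×10³)(10.7⁴)/(8·122.0³·16) = 4.3932 N/mm
W = mg = 3.3 × 9.81 = 32.373 N
½kδ² − Wδ − Wh = 0 → δ = (W + √(W² + 2kWh))/k
δ = (32.373 + √(1048 + 56604.3))/4.3932 = (32.373 + 240.11)/4.3932 = 62.023 mm

62.0 mm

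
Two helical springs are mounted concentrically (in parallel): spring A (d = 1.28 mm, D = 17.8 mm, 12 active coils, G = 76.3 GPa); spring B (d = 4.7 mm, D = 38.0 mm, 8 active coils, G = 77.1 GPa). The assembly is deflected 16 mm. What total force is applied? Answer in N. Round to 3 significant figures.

177 N

k_A = Gd⁴/(8D³N_a) = (76.3×10³)(1.28⁴)/(8·17.8³·12) = 0.3783 N/mm
k_B = Gd⁴/(8D³N_a) = (77.1×10³)(4.7⁴)/(8·38.0³·8) = 10.713 N/mm
Parallel: k_eq = 0.3783 + 10.713 = 11.091 N/mm
F = k_eq·δ = 11.091·16 = 177.46 N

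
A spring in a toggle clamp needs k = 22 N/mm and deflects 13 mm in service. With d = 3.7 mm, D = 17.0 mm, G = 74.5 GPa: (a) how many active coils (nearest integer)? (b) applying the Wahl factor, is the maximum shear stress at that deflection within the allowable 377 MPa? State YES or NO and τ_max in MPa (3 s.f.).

N_a = Gd⁴/(8D³k) = (74.5×10³)(3.7⁴)/(8·17.0³·22) = 16.15 → N_a = 16
Actual rate k = Gd⁴/(8D³·16) = 22.203 N/mm
Working load F = kδ = 22.203·13 = 288.64 N
C = 17.0/3.7 = 4.5946; K_W = (4C−1)/(4C−4)+0.615/C = 1.3425
τ_max = K_W·8FD/(πd³) = 1.3425·246.68 = 331.17 MPa
τ_max ≤ 377 MPa → acceptable

(a) 16 coils; (b) YES, τ_max = 331 MPa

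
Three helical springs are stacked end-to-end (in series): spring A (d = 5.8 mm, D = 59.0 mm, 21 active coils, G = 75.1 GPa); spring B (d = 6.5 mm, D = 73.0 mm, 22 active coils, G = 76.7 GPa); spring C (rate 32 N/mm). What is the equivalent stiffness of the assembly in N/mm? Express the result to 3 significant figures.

1.07 N/mm

k_A = Gd⁴/(8D³N_a) = (75.1×10³)(5.8⁴)/(8·59.0³·21) = 2.4631 N/mm
k_B = Gd⁴/(8D³N_a) = (76.7×10³)(6.5⁴)/(8·73.0³·22) = 1.9997 N/mm
Series: 1/k_eq = 1/2.4631 + 1/1.9997 + 1/32 = 0.93731; k_eq = 1.0669 N/mm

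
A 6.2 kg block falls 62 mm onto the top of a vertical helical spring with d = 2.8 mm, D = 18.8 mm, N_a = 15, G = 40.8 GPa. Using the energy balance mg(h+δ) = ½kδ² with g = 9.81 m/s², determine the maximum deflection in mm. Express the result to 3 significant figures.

72.0 mm

k = Gd⁴/(8D³N_a) = (40.8×10³)(2.8⁴)/(8·18.8³·15) = 3.1451 N/mm
W = mg = 6.2 × 9.81 = 60.822 N
½kδ² − Wδ − Wh = 0 → δ = (W + √(W² + 2kWh))/k
δ = (60.822 + √(3699.3 + 23720.3))/3.1451 = (60.822 + 165.59)/3.1451 = 71.988 mm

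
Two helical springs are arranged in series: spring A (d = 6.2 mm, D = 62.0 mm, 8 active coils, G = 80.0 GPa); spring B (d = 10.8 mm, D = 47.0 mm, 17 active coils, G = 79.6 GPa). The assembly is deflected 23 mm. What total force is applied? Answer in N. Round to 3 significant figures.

k_A = Gd⁴/(8D³N_a) = (80.0×10³)(6.2⁴)/(8·62.0³·8) = 7.75 N/mm
k_B = Gd⁴/(8D³N_a) = (79.6×10³)(10.8⁴)/(8·47.0³·17) = 76.697 N/mm
Series: 1/k_eq = 1/7.75 + 1/76.697 = 0.14207; k_eq = 7.0388 N/mm
F = k_eq·δ = 7.0388·23 = 161.89 N

162 N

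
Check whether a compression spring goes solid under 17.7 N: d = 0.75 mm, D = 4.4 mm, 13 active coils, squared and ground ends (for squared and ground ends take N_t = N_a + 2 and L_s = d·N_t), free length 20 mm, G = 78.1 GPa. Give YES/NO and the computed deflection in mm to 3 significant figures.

k = Gd⁴/(8D³N_a) = (78.1×10³)(0.75⁴)/(8·4.4³·13) = 2.7894 N/mm
N_t = 15; L_s = 0.75·15 = 11.25 mm; δ_solid = L₀ − L_s = 20 − 11.25 = 8.75 mm
δ = F/k = 17.7/2.7894 = 6.3455 mm
δ < δ_solid → spring does not go solid

NO, δ = 6.35 mm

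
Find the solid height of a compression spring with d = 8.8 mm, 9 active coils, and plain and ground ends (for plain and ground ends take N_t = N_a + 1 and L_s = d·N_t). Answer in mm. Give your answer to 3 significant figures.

plain and ground ends: N_t = N_a + 1 = 9 + 1 = 10
L_s = d·N_t = 8.8 × 10 = 88 mm

88.0 mm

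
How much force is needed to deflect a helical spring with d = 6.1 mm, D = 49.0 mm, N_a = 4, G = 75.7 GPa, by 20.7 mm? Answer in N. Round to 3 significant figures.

k = Gd⁴/(8D³N_a) = (75.7×10³)(6.1⁴)/(8·49.0³·4) = 27.84 N/mm
F = k·δ = 27.84 × 20.7 = 576.3 N

576 N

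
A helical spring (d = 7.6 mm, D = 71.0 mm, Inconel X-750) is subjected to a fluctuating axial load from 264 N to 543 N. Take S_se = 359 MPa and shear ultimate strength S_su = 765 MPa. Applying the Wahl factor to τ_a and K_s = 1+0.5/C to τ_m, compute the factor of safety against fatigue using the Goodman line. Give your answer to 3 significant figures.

C = D/d = 71.0/7.6 = 9.3421; K_W = (4C−1)/(4C−4)+0.615/C = 1.1557; K_s = 1+0.5/C = 1.0535
F_a = (F_max−F_min)/2 = 139.5 N; F_m = (F_max+F_min)/2 = 403.5 N
τ_a = K_W·8F_aD/(πd³) = 1.1557 × 57.456 = 66.403 MPa
τ_m = K_s·8F_mD/(πd³) = 1.0535 × 166.19 = 175.08 MPa
Goodman: 1/n_f = τ_a/S_se + τ_m/S_su = 66.403/359 + 175.08/765 = 0.18497 + 0.22887 = 0.41383
n_f = 1/0.41383 = 2.416

2.42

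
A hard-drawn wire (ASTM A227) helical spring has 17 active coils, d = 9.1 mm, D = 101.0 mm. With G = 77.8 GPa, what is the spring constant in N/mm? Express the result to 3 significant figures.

k = Gd⁴/(8D³N_a) = (77.8×10³ × 9.1⁴) / (8 × 101.0³ × 17)
  = 5.33513e+08 / 1.40121e+08 = 3.8075 N/mm

3.81 N/mm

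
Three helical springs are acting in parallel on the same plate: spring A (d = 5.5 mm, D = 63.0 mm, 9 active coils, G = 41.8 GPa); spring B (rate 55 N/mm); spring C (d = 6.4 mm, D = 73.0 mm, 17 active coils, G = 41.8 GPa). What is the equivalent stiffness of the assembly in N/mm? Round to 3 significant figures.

58.5 N/mm

k_A = Gd⁴/(8D³N_a) = (41.8×10³)(5.5⁴)/(8·63.0³·9) = 2.1246 N/mm
k_C = Gd⁴/(8D³N_a) = (41.8×10³)(6.4⁴)/(8·73.0³·17) = 1.3255 N/mm
Parallel: k_eq = 2.1246 + 55 + 1.3255 = 58.45 N/mm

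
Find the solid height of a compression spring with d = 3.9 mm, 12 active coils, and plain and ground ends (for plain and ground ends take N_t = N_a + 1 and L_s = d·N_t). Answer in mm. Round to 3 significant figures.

50.7 mm

plain and ground ends: N_t = N_a + 1 = 12 + 1 = 13
L_s = d·N_t = 3.9 × 13 = 50.7 mm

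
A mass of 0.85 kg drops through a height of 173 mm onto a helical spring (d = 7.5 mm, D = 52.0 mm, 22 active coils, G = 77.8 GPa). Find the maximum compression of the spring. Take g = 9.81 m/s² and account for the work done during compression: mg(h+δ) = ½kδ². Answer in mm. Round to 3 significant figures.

17.9 mm

k = Gd⁴/(8D³N_a) = (77.8×10³)(7.5⁴)/(8·52.0³·22) = 9.9472 N/mm
W = mg = 0.85 × 9.81 = 8.3385 N
½kδ² − Wδ − Wh = 0 → δ = (W + √(W² + 2kWh))/k
δ = (8.3385 + √(69.531 + 28698.9))/9.9472 = (8.3385 + 169.61)/9.9472 = 17.89 mm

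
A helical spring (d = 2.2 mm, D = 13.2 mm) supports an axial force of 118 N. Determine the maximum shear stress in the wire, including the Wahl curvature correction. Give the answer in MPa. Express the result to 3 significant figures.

Spring index C = D/d = 13.2/2.2 = 6.0000
K_W = (4C−1)/(4C−4) + 0.615/C = 23.000/20.000 + 0.1025 = 1.2525
τ₀ = 8FD/(πd³) = 8·118·13.2/(π·2.2³) = 12460.8/33.452 = 372.5 MPa
τ_max = K·τ₀ = 1.2525 × 372.5 = 466.56 MPa

467 MPa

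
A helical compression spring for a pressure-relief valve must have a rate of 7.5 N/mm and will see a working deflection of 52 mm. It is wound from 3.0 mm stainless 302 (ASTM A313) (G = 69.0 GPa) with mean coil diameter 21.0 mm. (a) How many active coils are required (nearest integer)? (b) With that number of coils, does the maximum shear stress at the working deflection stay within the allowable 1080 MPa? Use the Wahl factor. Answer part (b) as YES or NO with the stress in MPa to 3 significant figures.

N_a = Gd⁴/(8D³k) = (69.0×10³)(3.0⁴)/(8·21.0³·7.5) = 10.06 → N_a = 10
Actual rate k = Gd⁴/(8D³·10) = 7.5437 N/mm
Working load F = kδ = 7.5437·52 = 392.27 N
C = 21.0/3.0 = 7.0000; K_W = (4C−1)/(4C−4)+0.615/C = 1.2129
τ_max = K_W·8FD/(πd³) = 1.2129·776.94 = 942.31 MPa
τ_max ≤ 1080 MPa → acceptable

(a) 10 coils; (b) YES, τ_max = 942 MPa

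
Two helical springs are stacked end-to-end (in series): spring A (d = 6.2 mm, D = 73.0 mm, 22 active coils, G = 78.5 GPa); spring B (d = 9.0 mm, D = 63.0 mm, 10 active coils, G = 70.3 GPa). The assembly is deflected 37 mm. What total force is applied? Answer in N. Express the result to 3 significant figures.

58.4 N

k_A = Gd⁴/(8D³N_a) = (78.5×10³)(6.2⁴)/(8·73.0³·22) = 1.6942 N/mm
k_B = Gd⁴/(8D³N_a) = (70.3×10³)(9.0⁴)/(8·63.0³·10) = 23.058 N/mm
Series: 1/k_eq = 1/1.6942 + 1/23.058 = 0.63363; k_eq = 1.5782 N/mm
F = k_eq·δ = 1.5782·37 = 58.394 N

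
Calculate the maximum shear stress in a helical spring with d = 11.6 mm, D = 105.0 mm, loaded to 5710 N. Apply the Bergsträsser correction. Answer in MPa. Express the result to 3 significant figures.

Spring index C = D/d = 105.0/11.6 = 9.0517
K_B = (4C+2)/(4C−3) = 38.207/33.207 = 1.1506
τ₀ = 8FD/(πd³) = 8·5710·105.0/(π·11.6³) = 4.7964e+06/4903.7 = 978.12 MPa
τ_max = K·τ₀ = 1.1506 × 978.12 = 1125.4 MPa

1130 MPa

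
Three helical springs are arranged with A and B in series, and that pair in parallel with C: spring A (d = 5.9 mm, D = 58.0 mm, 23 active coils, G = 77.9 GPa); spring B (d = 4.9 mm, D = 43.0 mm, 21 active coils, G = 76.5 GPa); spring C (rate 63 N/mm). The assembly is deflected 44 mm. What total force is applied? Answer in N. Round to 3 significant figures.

k_A = Gd⁴/(8D³N_a) = (77.9×10³)(5.9⁴)/(8·58.0³·23) = 2.6293 N/mm
k_B = Gd⁴/(8D³N_a) = (76.5×10³)(4.9⁴)/(8·43.0³·21) = 3.3017 N/mm
Springs A,B series: k_AB = 1/(1/2.6293+1/3.3017) = 1.4637 N/mm; parallel with C: k_eq = 1.4637+63 = 64.464 N/mm
F = k_eq·δ = 64.464·44 = 2836.4 N

2840 N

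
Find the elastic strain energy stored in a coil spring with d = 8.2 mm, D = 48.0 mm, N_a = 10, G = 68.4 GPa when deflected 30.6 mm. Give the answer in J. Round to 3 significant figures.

16.4 J

k = Gd⁴/(8D³N_a) = (68.4×10³)(8.2⁴)/(8·48.0³·10) = 34.954 N/mm
U = ½kδ² = 0.5 × 34.954 × 30.6² = 16365 N·mm = 16.365 J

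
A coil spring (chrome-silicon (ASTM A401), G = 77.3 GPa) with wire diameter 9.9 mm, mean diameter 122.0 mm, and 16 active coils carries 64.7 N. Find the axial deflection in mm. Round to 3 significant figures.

k = Gd⁴/(8D³N_a) = (77.3×10³)(9.9⁴)/(8·122.0³·16) = 3.1947 N/mm
δ = F/k = 64.7 / 3.1947 = 20.252 mm

20.3 mm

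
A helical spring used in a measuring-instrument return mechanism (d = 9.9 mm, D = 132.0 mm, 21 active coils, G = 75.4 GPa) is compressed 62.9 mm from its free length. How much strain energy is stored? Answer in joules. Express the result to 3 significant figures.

k = Gd⁴/(8D³N_a) = (75.4×10³)(9.9⁴)/(8·132.0³·21) = 1.8745 N/mm
U = ½kδ² = 0.5 × 1.8745 × 62.9² = 3708.1 N·mm = 3.7081 J

3.71 J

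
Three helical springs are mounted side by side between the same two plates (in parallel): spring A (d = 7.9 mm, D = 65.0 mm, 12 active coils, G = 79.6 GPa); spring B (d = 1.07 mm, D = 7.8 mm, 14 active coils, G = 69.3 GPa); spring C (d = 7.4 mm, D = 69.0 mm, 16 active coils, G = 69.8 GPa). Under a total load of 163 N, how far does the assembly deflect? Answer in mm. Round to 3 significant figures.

k_A = Gd⁴/(8D³N_a) = (79.6×10³)(7.9⁴)/(8·65.0³·12) = 11.76 N/mm
k_B = Gd⁴/(8D³N_a) = (69.3×10³)(1.07⁴)/(8·7.8³·14) = 1.7091 N/mm
k_C = Gd⁴/(8D³N_a) = (69.8×10³)(7.4⁴)/(8·69.0³·16) = 4.9777 N/mm
Parallel: k_eq = 11.76 + 1.7091 + 4.9777 = 18.447 N/mm
δ = F/k_eq = 163/18.447 = 8.8362 mm

8.84 mm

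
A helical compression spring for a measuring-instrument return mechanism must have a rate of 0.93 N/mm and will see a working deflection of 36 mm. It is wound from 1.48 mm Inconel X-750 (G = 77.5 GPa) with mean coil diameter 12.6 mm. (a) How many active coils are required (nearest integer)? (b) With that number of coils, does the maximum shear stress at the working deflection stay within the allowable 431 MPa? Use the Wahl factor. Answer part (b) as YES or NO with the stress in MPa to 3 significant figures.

N_a = Gd⁴/(8D³k) = (77.5×10³)(1.48⁴)/(8·12.6³·0.93) = 24.98 → N_a = 25
Actual rate k = Gd⁴/(8D³·25) = 0.92941 N/mm
Working load F = kδ = 0.92941·36 = 33.459 N
C = 12.6/1.48 = 8.5135; K_W = (4C−1)/(4C−4)+0.615/C = 1.1721
τ_max = K_W·8FD/(πd³) = 1.1721·331.16 = 388.14 MPa
τ_max ≤ 431 MPa → acceptable

(a) 25 coils; (b) YES, τ_max = 388 MPa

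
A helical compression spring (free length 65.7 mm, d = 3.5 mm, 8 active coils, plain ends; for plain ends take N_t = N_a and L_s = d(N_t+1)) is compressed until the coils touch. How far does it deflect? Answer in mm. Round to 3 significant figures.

34.2 mm

N_t = 8; L_s = 3.5·9 = 31.5 mm
δ_solid = L₀ − L_s = 65.7 − 31.5 = 34.2 mm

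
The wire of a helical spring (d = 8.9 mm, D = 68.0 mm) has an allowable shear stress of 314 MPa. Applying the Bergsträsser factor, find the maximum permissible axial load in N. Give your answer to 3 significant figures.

1080 N

C = D/d = 68.0/8.9 = 7.6404
K_B = (4C+2)/(4C−3) = 32.562/27.562 = 1.1814
τ_max = K·8FD/(πd³) → F_max = τ_allow·πd³/(8DK)
F_max = 314·π·8.9³/(8·68.0·1.1814) = 6.9542e+05/642.69 = 1082.1 N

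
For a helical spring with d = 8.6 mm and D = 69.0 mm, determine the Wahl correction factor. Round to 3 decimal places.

C = D/d = 69.0/8.6 = 8.0233
K_W = (4C−1)/(4C−4) + 0.615/C = 31.093/28.093 + 0.0767 = 1.1834

1.183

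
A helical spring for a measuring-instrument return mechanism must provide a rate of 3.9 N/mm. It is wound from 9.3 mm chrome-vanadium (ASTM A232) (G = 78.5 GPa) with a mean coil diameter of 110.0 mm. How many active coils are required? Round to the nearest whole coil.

N_a = Gd⁴/(8D³k) = (78.5×10³ × 9.3⁴)/(8 × 110.0³ × 3.9)
    = 5.87221e+08 / 4.15272e+07 = 14.14 → 14 coils

14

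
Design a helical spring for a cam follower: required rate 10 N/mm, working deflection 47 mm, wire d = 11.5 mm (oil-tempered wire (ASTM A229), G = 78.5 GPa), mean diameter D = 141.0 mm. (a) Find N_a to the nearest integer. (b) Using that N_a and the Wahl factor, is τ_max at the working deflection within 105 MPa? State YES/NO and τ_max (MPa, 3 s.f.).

(a) 6 coils; (b) NO, τ_max = 126 MPa

N_a = Gd⁴/(8D³k) = (78.5×10³)(11.5⁴)/(8·141.0³·10) = 6.122 → N_a = 6
Actual rate k = Gd⁴/(8D³·6) = 10.204 N/mm
Working load F = kδ = 10.204·47 = 479.58 N
C = 141.0/11.5 = 12.2609; K_W = (4C−1)/(4C−4)+0.615/C = 1.1168
τ_max = K_W·8FD/(πd³) = 1.1168·113.22 = 126.44 MPa
τ_max > 105 MPa → exceeds allowable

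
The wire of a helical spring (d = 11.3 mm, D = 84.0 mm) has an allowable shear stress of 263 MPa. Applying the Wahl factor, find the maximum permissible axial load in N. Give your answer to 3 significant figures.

C = D/d = 84.0/11.3 = 7.4336
K_W = (4C−1)/(4C−4) + 0.615/C = 28.735/25.735 + 0.0827 = 1.1993
τ_max = K·8FD/(πd³) → F_max = τ_allow·πd³/(8DK)
F_max = 263·π·11.3³/(8·84.0·1.1993) = 1.1922e+06/805.93 = 1479.2 N

1480 N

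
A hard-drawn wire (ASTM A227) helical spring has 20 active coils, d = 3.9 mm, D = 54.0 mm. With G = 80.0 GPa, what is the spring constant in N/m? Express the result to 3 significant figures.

k = Gd⁴/(8D³N_a) = (80.0×10³ × 3.9⁴) / (8 × 54.0³ × 20)
  = 1.85075e+07 / 2.51942e+07 = 0.73459 N/mm = 734.59 N/m

735 N/m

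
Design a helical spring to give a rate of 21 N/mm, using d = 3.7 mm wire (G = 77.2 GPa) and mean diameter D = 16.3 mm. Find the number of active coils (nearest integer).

N_a = Gd⁴/(8D³k) = (77.2×10³ × 3.7⁴)/(8 × 16.3³ × 21)
    = 1.44685e+07 / 727565 = 19.89 → 20 coils

20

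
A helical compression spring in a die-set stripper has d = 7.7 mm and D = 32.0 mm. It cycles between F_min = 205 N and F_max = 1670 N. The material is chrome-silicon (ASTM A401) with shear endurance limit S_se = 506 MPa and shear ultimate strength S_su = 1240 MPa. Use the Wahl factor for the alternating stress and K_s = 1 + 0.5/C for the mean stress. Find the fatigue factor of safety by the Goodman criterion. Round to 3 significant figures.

C = D/d = 32.0/7.7 = 4.1558; K_W = (4C−1)/(4C−4)+0.615/C = 1.3856; K_s = 1+0.5/C = 1.1203
F_a = (F_max−F_min)/2 = 732.5 N; F_m = (F_max+F_min)/2 = 937.5 N
τ_a = K_W·8F_aD/(πd³) = 1.3856 × 130.75 = 181.17 MPa
τ_m = K_s·8F_mD/(πd³) = 1.1203 × 167.34 = 187.47 MPa
Goodman: 1/n_f = τ_a/S_se + τ_m/S_su = 181.17/506 + 187.47/1240 = 0.35803 + 0.15118 = 0.50922
n_f = 1/0.50922 = 1.964

1.96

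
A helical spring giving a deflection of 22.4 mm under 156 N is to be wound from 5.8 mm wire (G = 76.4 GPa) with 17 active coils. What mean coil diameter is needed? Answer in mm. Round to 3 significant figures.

Required rate k = F/δ = 156/22.4 = 6.9643 N/mm
D = (Gd⁴/(8N_a·k))^(1/3) = (76.4×10³·5.8⁴/(8·17·6.9643))^(1/3)
  = (91283)^(1/3) = 45.0260 mm

45.0 mm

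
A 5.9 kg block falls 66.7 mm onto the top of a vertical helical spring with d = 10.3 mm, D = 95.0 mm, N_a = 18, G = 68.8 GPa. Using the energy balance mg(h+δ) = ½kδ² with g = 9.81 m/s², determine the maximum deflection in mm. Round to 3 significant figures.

45.5 mm

k = Gd⁴/(8D³N_a) = (68.8×10³)(10.3⁴)/(8·95.0³·18) = 6.272 N/mm
W = mg = 5.9 × 9.81 = 57.879 N
½kδ² − Wδ − Wh = 0 → δ = (W + √(W² + 2kWh))/k
δ = (57.879 + √(3350 + 48426.3))/6.272 = (57.879 + 227.54)/6.272 = 45.508 mm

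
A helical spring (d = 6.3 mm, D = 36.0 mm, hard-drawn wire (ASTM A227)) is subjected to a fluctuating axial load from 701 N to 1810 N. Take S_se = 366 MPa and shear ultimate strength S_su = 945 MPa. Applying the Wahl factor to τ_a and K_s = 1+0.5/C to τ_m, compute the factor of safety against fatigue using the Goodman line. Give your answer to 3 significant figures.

0.811

C = D/d = 36.0/6.3 = 5.7143; K_W = (4C−1)/(4C−4)+0.615/C = 1.2667; K_s = 1+0.5/C = 1.0875
F_a = (F_max−F_min)/2 = 554.5 N; F_m = (F_max+F_min)/2 = 1255.5 N
τ_a = K_W·8F_aD/(πd³) = 1.2667 × 203.29 = 257.51 MPa
τ_m = K_s·8F_mD/(πd³) = 1.0875 × 460.3 = 500.57 MPa
Goodman: 1/n_f = τ_a/S_se + τ_m/S_su = 257.51/366 + 500.57/945 = 0.70359 + 0.52971 = 1.2333
n_f = 1/1.2333 = 0.8108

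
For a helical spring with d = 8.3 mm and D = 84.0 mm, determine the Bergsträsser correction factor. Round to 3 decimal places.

C = D/d = 84.0/8.3 = 10.1205
K_B = (4C+2)/(4C−3) = 42.482/37.482 = 1.1334

1.133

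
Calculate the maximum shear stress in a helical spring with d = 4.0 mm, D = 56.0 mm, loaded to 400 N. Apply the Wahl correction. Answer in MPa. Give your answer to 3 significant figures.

982 MPa

Spring index C = D/d = 56.0/4.0 = 14.0000
K_W = (4C−1)/(4C−4) + 0.615/C = 55.000/52.000 + 0.0439 = 1.1016
τ₀ = 8FD/(πd³) = 8·400·56.0/(π·4.0³) = 179200/201.06 = 891.27 MPa
τ_max = K·τ₀ = 1.1016 × 891.27 = 981.84 MPa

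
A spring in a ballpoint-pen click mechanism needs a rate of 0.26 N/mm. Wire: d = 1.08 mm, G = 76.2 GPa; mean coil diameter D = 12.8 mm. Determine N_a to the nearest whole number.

24

N_a = Gd⁴/(8D³k) = (76.2×10³ × 1.08⁴)/(8 × 12.8³ × 0.26)
    = 103669 / 4362.08 = 23.77 → 24 coils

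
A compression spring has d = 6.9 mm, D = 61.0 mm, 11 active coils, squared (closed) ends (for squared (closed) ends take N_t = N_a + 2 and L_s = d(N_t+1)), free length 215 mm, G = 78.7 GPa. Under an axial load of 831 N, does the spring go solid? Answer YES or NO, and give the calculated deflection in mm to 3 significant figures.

NO, δ = 93.0 mm

k = Gd⁴/(8D³N_a) = (78.7×10³)(6.9⁴)/(8·61.0³·11) = 8.931 N/mm
N_t = 13; L_s = 6.9·14 = 96.6 mm; δ_solid = L₀ − L_s = 215 − 96.6 = 118.4 mm
δ = F/k = 831/8.931 = 93.047 mm
δ < δ_solid → spring does not go solid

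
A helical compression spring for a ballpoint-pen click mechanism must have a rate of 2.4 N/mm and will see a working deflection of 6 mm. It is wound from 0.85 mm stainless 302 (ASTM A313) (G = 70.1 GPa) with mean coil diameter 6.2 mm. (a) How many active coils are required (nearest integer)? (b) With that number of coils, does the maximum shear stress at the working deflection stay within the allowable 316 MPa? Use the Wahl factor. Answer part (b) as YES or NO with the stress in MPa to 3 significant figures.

(a) 8 coils; (b) NO, τ_max = 445 MPa

N_a = Gd⁴/(8D³k) = (70.1×10³)(0.85⁴)/(8·6.2³·2.4) = 7.997 → N_a = 8
Actual rate k = Gd⁴/(8D³·8) = 2.399 N/mm
Working load F = kδ = 2.399·6 = 14.394 N
C = 6.2/0.85 = 7.2941; K_W = (4C−1)/(4C−4)+0.615/C = 1.2035
τ_max = K_W·8FD/(πd³) = 1.2035·370.05 = 445.35 MPa
τ_max > 316 MPa → exceeds allowable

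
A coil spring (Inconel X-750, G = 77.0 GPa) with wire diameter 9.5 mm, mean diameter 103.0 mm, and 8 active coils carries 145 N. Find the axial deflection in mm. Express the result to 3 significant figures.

k = Gd⁴/(8D³N_a) = (77.0×10³)(9.5⁴)/(8·103.0³·8) = 8.968 N/mm
δ = F/k = 145 / 8.968 = 16.169 mm

16.2 mm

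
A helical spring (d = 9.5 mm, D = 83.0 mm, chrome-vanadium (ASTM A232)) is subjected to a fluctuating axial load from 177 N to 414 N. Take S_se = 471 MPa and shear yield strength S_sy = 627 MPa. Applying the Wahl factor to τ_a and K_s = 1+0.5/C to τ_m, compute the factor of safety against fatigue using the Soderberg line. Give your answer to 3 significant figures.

5.12

C = D/d = 83.0/9.5 = 8.7368; K_W = (4C−1)/(4C−4)+0.615/C = 1.1673; K_s = 1+0.5/C = 1.0572
F_a = (F_max−F_min)/2 = 118.5 N; F_m = (F_max+F_min)/2 = 295.5 N
τ_a = K_W·8F_aD/(πd³) = 1.1673 × 29.212 = 34.1 MPa
τ_m = K_s·8F_mD/(πd³) = 1.0572 × 72.846 = 77.015 MPa
Soderberg: 1/n_f = τ_a/S_se + τ_m/S_sy = 34.1/471 + 77.015/627 = 0.07240 + 0.12283 = 0.19523
n_f = 1/0.19523 = 5.122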